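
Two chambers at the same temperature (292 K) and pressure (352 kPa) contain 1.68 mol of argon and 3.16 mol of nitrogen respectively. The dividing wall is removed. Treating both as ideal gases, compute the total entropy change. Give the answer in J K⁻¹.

Mole fractions: x_A = 1.68/4.84 = 0.347, x_B = 0.653.
ΔS_mix = −R(n_A ln x_A + n_B ln x_B) = −8.314 × (1.68 ln 0.347 + 3.16 ln 0.653) = 26 J/K.

ΔS_mix = 26 J/K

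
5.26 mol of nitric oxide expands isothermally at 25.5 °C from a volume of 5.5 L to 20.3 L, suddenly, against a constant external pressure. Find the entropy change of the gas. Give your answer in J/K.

Entropy is a state function, so ΔS_gas depends only on the end states.
For an isothermal ideal gas ΔS_gas = nR ln(V₂/V₁) = 5.26 × 8.314 × ln(20.3/5.5) = 57.1 J/K.

ΔS_gas = 57.1 J/K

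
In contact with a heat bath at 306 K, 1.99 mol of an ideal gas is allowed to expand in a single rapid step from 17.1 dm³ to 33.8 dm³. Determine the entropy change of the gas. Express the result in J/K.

Entropy is a state function, so ΔS_gas depends only on the end states.
For an isothermal ideal gas ΔS_gas = nR ln(V₂/V₁) = 1.99 × 8.314 × ln(33.8/17.1) = 11.3 J/K.

ΔS_gas = 11.3 J/K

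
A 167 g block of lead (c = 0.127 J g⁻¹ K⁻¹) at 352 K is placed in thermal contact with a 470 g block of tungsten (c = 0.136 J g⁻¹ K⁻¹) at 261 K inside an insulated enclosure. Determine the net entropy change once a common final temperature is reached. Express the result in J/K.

ΔS_total = 0.747 J/K

Energy balance: T_f = (m₁c₁T₁ + m₂c₂T₂)/(m₁c₁ + m₂c₂) = 283.67 K.
ΔS₁ = m₁c₁ ln(T_f/T₁) = 21.209 × ln(283.67/352) = -4.577 J/K.
ΔS₂ = m₂c₂ ln(T_f/T₂) = 63.92 × ln(283.67/261) = 5.324 J/K.
ΔS_total = -4.577 + 5.324 = 0.747 J/K.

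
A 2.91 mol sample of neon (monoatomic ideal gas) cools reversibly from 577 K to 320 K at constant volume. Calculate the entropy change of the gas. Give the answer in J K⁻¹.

At constant volume, ΔS = nC_V ln(T₂/T₁) with C_V = 3R/2 = 12.47 J mol⁻¹ K⁻¹.
ΔS = 2.91 × 12.47 × ln(320/577) = -21.4 J/K.

ΔS = -21.4 J/K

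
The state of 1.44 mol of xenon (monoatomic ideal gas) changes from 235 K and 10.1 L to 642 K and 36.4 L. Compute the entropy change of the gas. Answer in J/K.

Entropy is a state function: ΔS = nC_V ln(T₂/T₁) + nR ln(V₂/V₁), with C_V = 3R/2 = 12.47 J mol⁻¹ K⁻¹ for a monoatomic ideal gas.
ΔS = 1.44 × [12.47 × ln(642/235) + 8.314 × ln(36.4/10.1)] = 33.4 J/K.

ΔS = 33.4 J/K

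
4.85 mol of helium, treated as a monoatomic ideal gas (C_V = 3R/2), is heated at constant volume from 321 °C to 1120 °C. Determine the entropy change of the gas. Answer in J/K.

ΔS = 51.5 J/K

In kelvin: T₁ = 594.15 K, T₂ = 1393.15 K. At constant volume, ΔS = nC_V ln(T₂/T₁) with C_V = 3R/2 = 12.47 J mol⁻¹ K⁻¹.
ΔS = 4.85 × 12.47 × ln(1393.15/594.15) = 51.5 J/K.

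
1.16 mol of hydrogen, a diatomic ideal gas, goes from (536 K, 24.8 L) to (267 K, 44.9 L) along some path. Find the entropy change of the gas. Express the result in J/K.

ΔS = -11.1 J/K

Entropy is a state function: ΔS = nC_V ln(T₂/T₁) + nR ln(V₂/V₁), with C_V = 5R/2 = 20.79 J mol⁻¹ K⁻¹ for a diatomic ideal gas.
ΔS = 1.16 × [20.79 × ln(267/536) + 8.314 × ln(44.9/24.8)] = -11.1 J/K.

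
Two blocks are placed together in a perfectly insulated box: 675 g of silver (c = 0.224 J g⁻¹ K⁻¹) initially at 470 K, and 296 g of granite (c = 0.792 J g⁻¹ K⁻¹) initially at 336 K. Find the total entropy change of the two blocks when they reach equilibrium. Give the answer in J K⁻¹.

Energy balance: T_f = (m₁c₁T₁ + m₂c₂T₂)/(m₁c₁ + m₂c₂) = 388.54 K.
ΔS₁ = m₁c₁ ln(T_f/T₁) = 151.2 × ln(388.54/470) = -28.78 J/K.
ΔS₂ = m₂c₂ ln(T_f/T₂) = 234.432 × ln(388.54/336) = 34.06 J/K.
ΔS_total = -28.78 + 34.06 = 5.28 J/K.

ΔS_total = 5.28 J/K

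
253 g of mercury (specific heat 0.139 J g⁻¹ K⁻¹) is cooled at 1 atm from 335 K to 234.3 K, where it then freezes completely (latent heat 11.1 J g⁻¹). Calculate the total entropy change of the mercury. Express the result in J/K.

Cooling step: ΔS₁ = m c ln(T_tr/T_i) = 253 × 0.139 × ln(234.3/335) = -12.57 J/K.
Phase change: ΔS₂ = −mL/T_tr = −253 × 11.1 / 234.3 = -11.99 J/K.
ΔS_total = (-12.57) + (-11.99) = -24.6 J/K.

ΔS = -24.6 J/K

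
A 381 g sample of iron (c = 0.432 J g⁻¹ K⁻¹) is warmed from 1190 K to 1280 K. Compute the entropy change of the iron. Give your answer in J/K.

ΔS = 12 J/K

ΔS = ∫dQ_rev/T = m c ln(T₂/T₁) = 381 × 0.432 × ln(1280/1190) = 12 J/K.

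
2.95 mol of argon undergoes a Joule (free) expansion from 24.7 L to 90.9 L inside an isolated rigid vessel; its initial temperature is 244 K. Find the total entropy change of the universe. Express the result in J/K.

ΔS_universe = 32 J/K

For an ideal gas in free expansion Q = 0 and W = 0, so T is unchanged.
Entropy is a state function; using a reversible isothermal path, ΔS_gas = nR ln(V₂/V₁) = 2.95 × 8.314 × ln(90.9/24.7) = 32 J/K.
The insulated surroundings exchange no heat, so ΔS_surr = 0 and ΔS_universe = ΔS_gas.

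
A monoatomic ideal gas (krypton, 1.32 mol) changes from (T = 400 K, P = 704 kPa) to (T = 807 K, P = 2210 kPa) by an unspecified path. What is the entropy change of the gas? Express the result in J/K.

ΔS = 6.7 J/K

ΔS = nC_p ln(T₂/T₁) − nR ln(P₂/P₁), with C_p = 5R/2 = 20.79 J mol⁻¹ K⁻¹ for a monoatomic ideal gas.
ΔS = 1.32 × [20.79 × ln(807/400) − 8.314 × ln(2210/704)] = 6.7 J/K.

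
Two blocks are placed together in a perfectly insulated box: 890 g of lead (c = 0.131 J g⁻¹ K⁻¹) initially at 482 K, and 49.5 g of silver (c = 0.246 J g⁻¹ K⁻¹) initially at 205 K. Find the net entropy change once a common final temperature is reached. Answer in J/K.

ΔS_total = 3.22 J/K

Energy balance: T_f = (m₁c₁T₁ + m₂c₂T₂)/(m₁c₁ + m₂c₂) = 455.81 K.
ΔS₁ = m₁c₁ ln(T_f/T₁) = 116.59 × ln(455.81/482) = -6.515 J/K.
ΔS₂ = m₂c₂ ln(T_f/T₂) = 12.177 × ln(455.81/205) = 9.73 J/K.
ΔS_total = -6.515 + 9.73 = 3.22 J/K.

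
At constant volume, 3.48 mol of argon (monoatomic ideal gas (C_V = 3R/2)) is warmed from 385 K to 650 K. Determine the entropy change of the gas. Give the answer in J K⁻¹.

At constant volume, ΔS = nC_V ln(T₂/T₁) with C_V = 3R/2 = 12.47 J mol⁻¹ K⁻¹.
ΔS = 3.48 × 12.47 × ln(650/385) = 22.7 J/K.

ΔS = 22.7 J/K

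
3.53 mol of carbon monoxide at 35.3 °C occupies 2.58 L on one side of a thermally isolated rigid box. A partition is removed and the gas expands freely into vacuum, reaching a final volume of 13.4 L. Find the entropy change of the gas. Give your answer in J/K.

No heat is exchanged and no work is done, so the ideal-gas temperature stays constant.
Entropy is a state function; using a reversible isothermal path, ΔS_gas = nR ln(V₂/V₁) = 3.53 × 8.314 × ln(13.4/2.58) = 48.4 J/K.

ΔS_gas = 48.4 J/K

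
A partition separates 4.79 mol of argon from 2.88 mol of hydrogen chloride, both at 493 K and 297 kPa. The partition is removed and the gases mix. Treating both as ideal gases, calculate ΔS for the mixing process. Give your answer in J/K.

Mole fractions: x_A = 4.79/7.67 = 0.625, x_B = 0.375.
ΔS_mix = −R(n_A ln x_A + n_B ln x_B) = −8.314 × (4.79 ln 0.625 + 2.88 ln 0.375) = 42.2 J/K.

ΔS_mix = 42.2 J/K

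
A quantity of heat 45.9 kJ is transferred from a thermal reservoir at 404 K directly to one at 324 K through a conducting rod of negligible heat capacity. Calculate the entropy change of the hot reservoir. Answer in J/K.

ΔS_hot = -114 J/K

The hot reservoir loses heat Q, so ΔS_hot = −Q/T_H = −45900/404 = -114 J/K.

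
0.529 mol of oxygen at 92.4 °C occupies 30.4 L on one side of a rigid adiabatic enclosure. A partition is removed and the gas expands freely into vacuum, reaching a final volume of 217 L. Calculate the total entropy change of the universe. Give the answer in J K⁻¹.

No heat is exchanged and no work is done, so the ideal-gas temperature stays constant.
Entropy is a state function; using a reversible isothermal path, ΔS_gas = nR ln(V₂/V₁) = 0.529 × 8.314 × ln(217/30.4) = 8.64 J/K.
The insulated surroundings exchange no heat, so ΔS_surr = 0 and ΔS_universe = ΔS_gas.

ΔS_universe = 8.64 J/K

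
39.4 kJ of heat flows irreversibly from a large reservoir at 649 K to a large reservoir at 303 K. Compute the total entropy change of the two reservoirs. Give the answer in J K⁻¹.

ΔS_total = 69.3 J/K

ΔS_hot = −Q/T_H = −39400/649 = -60.71 J/K and ΔS_cold = +Q/T_C = 39400/303 = 130 J/K.
ΔS_total = -60.71 + 130 = 69.3 J/K, positive as the second law requires.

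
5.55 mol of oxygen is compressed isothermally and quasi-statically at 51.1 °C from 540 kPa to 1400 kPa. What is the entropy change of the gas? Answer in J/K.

ΔS_gas = -44 J/K

For an isothermal ideal gas ΔS_gas = nR ln(P₁/P₂) = 5.55 × 8.314 × ln(540/1400) = -44 J/K.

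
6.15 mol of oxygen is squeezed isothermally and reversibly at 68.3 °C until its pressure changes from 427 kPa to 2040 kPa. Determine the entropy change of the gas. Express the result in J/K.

For an isothermal ideal gas ΔS_gas = nR ln(P₁/P₂) = 6.15 × 8.314 × ln(427/2040) = -80 J/K.

ΔS_gas = -80 J/K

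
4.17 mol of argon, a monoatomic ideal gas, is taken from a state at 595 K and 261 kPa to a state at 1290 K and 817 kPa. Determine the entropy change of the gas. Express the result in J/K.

ΔS = 27.5 J/K

ΔS = nC_p ln(T₂/T₁) − nR ln(P₂/P₁), with C_p = 5R/2 = 20.79 J mol⁻¹ K⁻¹ for a monoatomic ideal gas.
ΔS = 4.17 × [20.79 × ln(1290/595) − 8.314 × ln(817/261)] = 27.5 J/K.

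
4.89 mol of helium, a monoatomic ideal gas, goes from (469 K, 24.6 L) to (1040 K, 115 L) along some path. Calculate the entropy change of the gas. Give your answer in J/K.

ΔS = 111 J/K

Entropy is a state function: ΔS = nC_V ln(T₂/T₁) + nR ln(V₂/V₁), with C_V = 3R/2 = 12.47 J mol⁻¹ K⁻¹ for a monoatomic ideal gas.
ΔS = 4.89 × [12.47 × ln(1040/469) + 8.314 × ln(115/24.6)] = 111 J/K.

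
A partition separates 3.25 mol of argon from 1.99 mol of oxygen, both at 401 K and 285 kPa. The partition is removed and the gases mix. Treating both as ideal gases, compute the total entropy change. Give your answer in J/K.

ΔS_mix = 28.9 J/K

Mole fractions: x_A = 3.25/5.24 = 0.62, x_B = 0.38.
ΔS_mix = −R(n_A ln x_A + n_B ln x_B) = −8.314 × (3.25 ln 0.62 + 1.99 ln 0.38) = 28.9 J/K.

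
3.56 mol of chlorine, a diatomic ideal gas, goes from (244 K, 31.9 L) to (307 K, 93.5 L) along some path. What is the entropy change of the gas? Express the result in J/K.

Entropy is a state function: ΔS = nC_V ln(T₂/T₁) + nR ln(V₂/V₁), with C_V = 5R/2 = 20.79 J mol⁻¹ K⁻¹ for a diatomic ideal gas.
ΔS = 3.56 × [20.79 × ln(307/244) + 8.314 × ln(93.5/31.9)] = 48.8 J/K.

ΔS = 48.8 J/K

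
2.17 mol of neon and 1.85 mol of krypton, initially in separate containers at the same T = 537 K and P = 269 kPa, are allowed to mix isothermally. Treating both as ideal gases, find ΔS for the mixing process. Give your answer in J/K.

Mole fractions: x_A = 2.17/4.02 = 0.54, x_B = 0.46.
ΔS_mix = −R(n_A ln x_A + n_B ln x_B) = −8.314 × (2.17 ln 0.54 + 1.85 ln 0.46) = 23.1 J/K.

ΔS_mix = 23.1 J/K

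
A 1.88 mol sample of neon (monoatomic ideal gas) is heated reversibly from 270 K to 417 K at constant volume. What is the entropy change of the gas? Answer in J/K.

At constant volume, ΔS = nC_V ln(T₂/T₁) with C_V = 3R/2 = 12.47 J mol⁻¹ K⁻¹.
ΔS = 1.88 × 12.47 × ln(417/270) = 10.2 J/K.

ΔS = 10.2 J/K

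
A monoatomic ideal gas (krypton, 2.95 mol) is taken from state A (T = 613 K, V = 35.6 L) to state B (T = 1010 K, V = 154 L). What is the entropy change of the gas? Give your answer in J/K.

ΔS = 54.3 J/K

Entropy is a state function: ΔS = nC_V ln(T₂/T₁) + nR ln(V₂/V₁), with C_V = 3R/2 = 12.47 J mol⁻¹ K⁻¹ for a monoatomic ideal gas.
ΔS = 2.95 × [12.47 × ln(1010/613) + 8.314 × ln(154/35.6)] = 54.3 J/K.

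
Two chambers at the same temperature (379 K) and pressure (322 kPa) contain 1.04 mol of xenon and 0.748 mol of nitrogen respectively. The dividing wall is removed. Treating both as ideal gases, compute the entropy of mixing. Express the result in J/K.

Mole fractions: x_A = 1.04/1.79 = 0.582, x_B = 0.418.
ΔS_mix = −R(n_A ln x_A + n_B ln x_B) = −8.314 × (1.04 ln 0.582 + 0.748 ln 0.418) = 10.1 J/K.

ΔS_mix = 10.1 J/K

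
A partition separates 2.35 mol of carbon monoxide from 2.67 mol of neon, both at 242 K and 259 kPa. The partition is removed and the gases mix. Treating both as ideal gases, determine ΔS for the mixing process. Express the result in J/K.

ΔS_mix = 28.8 J/K

Mole fractions: x_A = 2.35/5.02 = 0.468, x_B = 0.532.
ΔS_mix = −R(n_A ln x_A + n_B ln x_B) = −8.314 × (2.35 ln 0.468 + 2.67 ln 0.532) = 28.8 J/K.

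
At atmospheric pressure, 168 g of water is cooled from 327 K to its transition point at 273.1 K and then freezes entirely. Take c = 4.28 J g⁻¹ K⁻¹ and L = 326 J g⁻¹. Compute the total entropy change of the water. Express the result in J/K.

Cooling step: ΔS₁ = m c ln(T_tr/T_i) = 168 × 4.28 × ln(273.1/327) = -129.5 J/K.
Phase change: ΔS₂ = −mL/T_tr = −168 × 326 / 273.1 = -200.5 J/K.
ΔS_total = (-129.5) + (-200.5) = -330 J/K.

ΔS = -330 J/K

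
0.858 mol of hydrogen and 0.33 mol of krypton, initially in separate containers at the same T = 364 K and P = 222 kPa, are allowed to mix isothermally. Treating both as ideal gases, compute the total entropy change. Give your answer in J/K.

Mole fractions: x_A = 0.858/1.19 = 0.722, x_B = 0.278.
ΔS_mix = −R(n_A ln x_A + n_B ln x_B) = −8.314 × (0.858 ln 0.722 + 0.33 ln 0.278) = 5.84 J/K.

ΔS_mix = 5.84 J/K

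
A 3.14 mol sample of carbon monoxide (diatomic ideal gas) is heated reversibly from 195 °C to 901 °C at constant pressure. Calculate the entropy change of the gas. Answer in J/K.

In kelvin: T₁ = 468.15 K, T₂ = 1174.15 K. At constant pressure, ΔS = nC_p ln(T₂/T₁) with C_p = 7R/2 = 29.1 J mol⁻¹ K⁻¹.
ΔS = 3.14 × 29.1 × ln(1174.15/468.15) = 84 J/K.

ΔS = 84 J/K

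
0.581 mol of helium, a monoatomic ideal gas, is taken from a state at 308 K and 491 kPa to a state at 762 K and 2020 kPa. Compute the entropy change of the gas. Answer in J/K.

ΔS = 4.11 J/K

ΔS = nC_p ln(T₂/T₁) − nR ln(P₂/P₁), with C_p = 5R/2 = 20.79 J mol⁻¹ K⁻¹ for a monoatomic ideal gas.
ΔS = 0.581 × [20.79 × ln(762/308) − 8.314 × ln(2020/491)] = 4.11 J/K.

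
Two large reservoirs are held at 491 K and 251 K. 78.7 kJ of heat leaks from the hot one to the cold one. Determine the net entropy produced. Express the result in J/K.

ΔS_hot = −Q/T_H = −78700/491 = -160.3 J/K and ΔS_cold = +Q/T_C = 78700/251 = 313.5 J/K.
ΔS_total = -160.3 + 313.5 = 153 J/K, positive as the second law requires.

ΔS_total = 153 J/K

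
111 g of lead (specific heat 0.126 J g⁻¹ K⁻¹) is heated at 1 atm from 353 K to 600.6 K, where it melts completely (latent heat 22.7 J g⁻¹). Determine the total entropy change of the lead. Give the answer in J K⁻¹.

Warming step: ΔS₁ = m c ln(T_tr/T_i) = 111 × 0.126 × ln(600.6/353) = 7.433 J/K.
Phase change: ΔS₂ = +mL/T_tr = 111 × 22.7 / 600.6 = 4.195 J/K.
ΔS_total = (7.433) + (4.195) = 11.6 J/K.

ΔS = 11.6 J/K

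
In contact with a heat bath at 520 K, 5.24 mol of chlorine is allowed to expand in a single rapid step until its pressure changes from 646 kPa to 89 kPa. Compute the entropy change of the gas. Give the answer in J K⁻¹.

Entropy is a state function, so ΔS_gas depends only on the end states.
For an isothermal ideal gas ΔS_gas = nR ln(P₁/P₂) = 5.24 × 8.314 × ln(646/89) = 86.4 J/K.

ΔS_gas = 86.4 J/K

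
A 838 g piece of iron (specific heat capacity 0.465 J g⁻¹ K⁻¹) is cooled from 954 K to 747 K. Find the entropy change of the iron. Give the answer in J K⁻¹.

ΔS = ∫dQ_rev/T = m c ln(T₂/T₁) = 838 × 0.465 × ln(747/954) = -95.3 J/K.

ΔS = -95.3 J/K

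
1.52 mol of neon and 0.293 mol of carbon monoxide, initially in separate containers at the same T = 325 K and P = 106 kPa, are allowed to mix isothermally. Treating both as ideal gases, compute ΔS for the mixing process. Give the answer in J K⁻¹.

ΔS_mix = 6.67 J/K

Mole fractions: x_A = 1.52/1.81 = 0.838, x_B = 0.162.
ΔS_mix = −R(n_A ln x_A + n_B ln x_B) = −8.314 × (1.52 ln 0.838 + 0.293 ln 0.162) = 6.67 J/K.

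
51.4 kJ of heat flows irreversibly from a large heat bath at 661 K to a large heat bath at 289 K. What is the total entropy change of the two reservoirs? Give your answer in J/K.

ΔS_total = 100 J/K

ΔS_hot = −Q/T_H = −51400/661 = -77.76 J/K and ΔS_cold = +Q/T_C = 51400/289 = 177.9 J/K.
ΔS_total = -77.76 + 177.9 = 100 J/K, positive as the second law requires.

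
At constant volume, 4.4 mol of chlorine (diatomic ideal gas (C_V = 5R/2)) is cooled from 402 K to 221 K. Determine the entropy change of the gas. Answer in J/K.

At constant volume, ΔS = nC_V ln(T₂/T₁) with C_V = 5R/2 = 20.79 J mol⁻¹ K⁻¹.
ΔS = 4.4 × 20.79 × ln(221/402) = -54.7 J/K.

ΔS = -54.7 J/K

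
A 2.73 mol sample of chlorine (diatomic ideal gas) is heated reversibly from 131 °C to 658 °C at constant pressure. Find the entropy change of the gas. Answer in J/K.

In kelvin: T₁ = 404.15 K, T₂ = 931.15 K. At constant pressure, ΔS = nC_p ln(T₂/T₁) with C_p = 7R/2 = 29.1 J mol⁻¹ K⁻¹.
ΔS = 2.73 × 29.1 × ln(931.15/404.15) = 66.3 J/K.

ΔS = 66.3 J/K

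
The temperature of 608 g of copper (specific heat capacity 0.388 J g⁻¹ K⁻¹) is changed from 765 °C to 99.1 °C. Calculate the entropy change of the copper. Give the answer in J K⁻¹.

ΔS = -242 J/K

In kelvin: T₁ = 1038.15 K, T₂ = 372.25 K. ΔS = ∫dQ_rev/T = m c ln(T₂/T₁) = 608 × 0.388 × ln(372.25/1038.15) = -242 J/K.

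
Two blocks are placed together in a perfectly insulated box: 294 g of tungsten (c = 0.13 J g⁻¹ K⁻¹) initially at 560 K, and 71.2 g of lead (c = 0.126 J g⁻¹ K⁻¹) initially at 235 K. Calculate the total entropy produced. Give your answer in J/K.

Energy balance: T_f = (m₁c₁T₁ + m₂c₂T₂)/(m₁c₁ + m₂c₂) = 498.22 K.
ΔS₁ = m₁c₁ ln(T_f/T₁) = 38.22 × ln(498.22/560) = -4.468 J/K.
ΔS₂ = m₂c₂ ln(T_f/T₂) = 8.9712 × ln(498.22/235) = 6.741 J/K.
ΔS_total = -4.468 + 6.741 = 2.27 J/K.

ΔS_total = 2.27 J/K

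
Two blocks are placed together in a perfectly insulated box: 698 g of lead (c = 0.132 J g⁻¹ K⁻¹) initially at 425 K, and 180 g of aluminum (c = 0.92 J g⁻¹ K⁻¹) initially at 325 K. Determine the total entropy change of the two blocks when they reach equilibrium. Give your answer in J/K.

Energy balance: T_f = (m₁c₁T₁ + m₂c₂T₂)/(m₁c₁ + m₂c₂) = 360.75 K.
ΔS₁ = m₁c₁ ln(T_f/T₁) = 92.136 × ln(360.75/425) = -15.1 J/K.
ΔS₂ = m₂c₂ ln(T_f/T₂) = 165.6 × ln(360.75/325) = 17.28 J/K.
ΔS_total = -15.1 + 17.28 = 2.18 J/K.

ΔS_total = 2.18 J/K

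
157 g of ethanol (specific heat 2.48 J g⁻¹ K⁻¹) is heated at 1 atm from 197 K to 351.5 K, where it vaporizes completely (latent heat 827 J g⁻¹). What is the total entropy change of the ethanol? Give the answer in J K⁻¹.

ΔS = 595 J/K

Warming step: ΔS₁ = m c ln(T_tr/T_i) = 157 × 2.48 × ln(351.5/197) = 225.4 J/K.
Phase change: ΔS₂ = +mL/T_tr = 157 × 827 / 351.5 = 369.4 J/K.
ΔS_total = (225.4) + (369.4) = 595 J/K.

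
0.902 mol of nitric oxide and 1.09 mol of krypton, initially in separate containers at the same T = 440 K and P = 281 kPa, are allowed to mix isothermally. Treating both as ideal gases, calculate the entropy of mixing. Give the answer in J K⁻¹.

Mole fractions: x_A = 0.902/1.99 = 0.453, x_B = 0.547.
ΔS_mix = −R(n_A ln x_A + n_B ln x_B) = −8.314 × (0.902 ln 0.453 + 1.09 ln 0.547) = 11.4 J/K.

ΔS_mix = 11.4 J/K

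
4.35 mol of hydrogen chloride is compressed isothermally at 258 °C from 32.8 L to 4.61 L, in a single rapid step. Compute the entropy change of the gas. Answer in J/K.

Entropy is a state function, so ΔS_gas depends only on the end states.
For an isothermal ideal gas ΔS_gas = nR ln(V₂/V₁) = 4.35 × 8.314 × ln(4.61/32.8) = -71 J/K.

ΔS_gas = -71 J/K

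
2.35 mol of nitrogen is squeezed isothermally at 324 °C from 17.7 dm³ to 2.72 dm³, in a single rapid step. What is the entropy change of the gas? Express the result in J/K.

Entropy is a state function, so ΔS_gas depends only on the end states.
For an isothermal ideal gas ΔS_gas = nR ln(V₂/V₁) = 2.35 × 8.314 × ln(2.72/17.7) = -36.6 J/K.

ΔS_gas = -36.6 J/K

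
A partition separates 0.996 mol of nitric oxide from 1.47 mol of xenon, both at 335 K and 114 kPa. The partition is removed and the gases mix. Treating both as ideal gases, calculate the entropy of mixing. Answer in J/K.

ΔS_mix = 13.8 J/K

Mole fractions: x_A = 0.996/2.47 = 0.404, x_B = 0.596.
ΔS_mix = −R(n_A ln x_A + n_B ln x_B) = −8.314 × (0.996 ln 0.404 + 1.47 ln 0.596) = 13.8 J/K.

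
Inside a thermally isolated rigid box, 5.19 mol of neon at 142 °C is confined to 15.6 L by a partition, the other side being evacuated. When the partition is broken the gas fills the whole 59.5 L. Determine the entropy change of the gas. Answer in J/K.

ΔS_gas = 57.8 J/K

No heat is exchanged and no work is done, so the ideal-gas temperature stays constant.
Entropy is a state function; using a reversible isothermal path, ΔS_gas = nR ln(V₂/V₁) = 5.19 × 8.314 × ln(59.5/15.6) = 57.8 J/K.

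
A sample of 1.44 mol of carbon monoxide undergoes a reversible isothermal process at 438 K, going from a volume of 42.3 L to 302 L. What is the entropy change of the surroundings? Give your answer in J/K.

For an isothermal ideal gas ΔS_gas = nR ln(V₂/V₁) = 1.44 × 8.314 × ln(302/42.3) = 23.5 J/K.
The process is reversible, so ΔS_surr = −ΔS_gas = -23.5 J/K and ΔS_universe = 0.

ΔS_surr = -23.5 J/K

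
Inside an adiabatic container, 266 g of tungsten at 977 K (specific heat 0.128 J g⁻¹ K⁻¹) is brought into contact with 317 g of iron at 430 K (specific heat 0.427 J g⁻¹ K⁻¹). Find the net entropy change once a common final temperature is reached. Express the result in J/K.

Energy balance: T_f = (m₁c₁T₁ + m₂c₂T₂)/(m₁c₁ + m₂c₂) = 539.94 K.
ΔS₁ = m₁c₁ ln(T_f/T₁) = 34.048 × ln(539.94/977) = -20.19 J/K.
ΔS₂ = m₂c₂ ln(T_f/T₂) = 135.359 × ln(539.94/430) = 30.82 J/K.
ΔS_total = -20.19 + 30.82 = 10.6 J/K.

ΔS_total = 10.6 J/K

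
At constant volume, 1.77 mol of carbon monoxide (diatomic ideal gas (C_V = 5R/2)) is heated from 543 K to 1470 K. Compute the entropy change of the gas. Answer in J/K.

At constant volume, ΔS = nC_V ln(T₂/T₁) with C_V = 5R/2 = 20.79 J mol⁻¹ K⁻¹.
ΔS = 1.77 × 20.79 × ln(1470/543) = 36.6 J/K.

ΔS = 36.6 J/K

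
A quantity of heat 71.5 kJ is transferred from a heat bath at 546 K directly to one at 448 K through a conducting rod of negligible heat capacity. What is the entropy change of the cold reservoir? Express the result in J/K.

The cold reservoir gains heat Q, so ΔS_cold = +Q/T_C = 71500/448 = 160 J/K.

ΔS_cold = 160 J/K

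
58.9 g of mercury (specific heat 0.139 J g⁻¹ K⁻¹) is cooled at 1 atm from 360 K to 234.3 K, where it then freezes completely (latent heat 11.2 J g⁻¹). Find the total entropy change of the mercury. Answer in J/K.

ΔS = -6.33 J/K

Cooling step: ΔS₁ = m c ln(T_tr/T_i) = 58.9 × 0.139 × ln(234.3/360) = -3.516 J/K.
Phase change: ΔS₂ = −mL/T_tr = −58.9 × 11.2 / 234.3 = -2.816 J/K.
ΔS_total = (-3.516) + (-2.816) = -6.33 J/K.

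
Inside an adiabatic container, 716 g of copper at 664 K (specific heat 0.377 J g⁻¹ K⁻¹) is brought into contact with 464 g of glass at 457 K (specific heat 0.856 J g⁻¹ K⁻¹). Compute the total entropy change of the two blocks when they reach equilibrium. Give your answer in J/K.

ΔS_total = 11.4 J/K

Energy balance: T_f = (m₁c₁T₁ + m₂c₂T₂)/(m₁c₁ + m₂c₂) = 540.76 K.
ΔS₁ = m₁c₁ ln(T_f/T₁) = 269.932 × ln(540.76/664) = -55.42 J/K.
ΔS₂ = m₂c₂ ln(T_f/T₂) = 397.184 × ln(540.76/457) = 66.84 J/K.
ΔS_total = -55.42 + 66.84 = 11.4 J/K.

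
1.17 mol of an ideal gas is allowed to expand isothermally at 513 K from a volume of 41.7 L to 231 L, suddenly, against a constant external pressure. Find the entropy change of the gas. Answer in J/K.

ΔS_gas = 16.7 J/K

Entropy is a state function, so ΔS_gas depends only on the end states.
For an isothermal ideal gas ΔS_gas = nR ln(V₂/V₁) = 1.17 × 8.314 × ln(231/41.7) = 16.7 J/K.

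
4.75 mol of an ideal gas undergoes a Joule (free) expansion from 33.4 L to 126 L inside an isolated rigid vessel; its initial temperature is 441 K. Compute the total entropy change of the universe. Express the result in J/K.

No heat is exchanged and no work is done, so the ideal-gas temperature stays constant.
Entropy is a state function; using a reversible isothermal path, ΔS_gas = nR ln(V₂/V₁) = 4.75 × 8.314 × ln(126/33.4) = 52.4 J/K.
The insulated surroundings exchange no heat, so ΔS_surr = 0 and ΔS_universe = ΔS_gas.

ΔS_universe = 52.4 J/K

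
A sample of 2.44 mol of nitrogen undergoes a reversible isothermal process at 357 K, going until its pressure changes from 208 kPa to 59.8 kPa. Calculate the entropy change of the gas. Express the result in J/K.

ΔS_gas = 25.3 J/K

For an isothermal ideal gas ΔS_gas = nR ln(P₁/P₂) = 2.44 × 8.314 × ln(208/59.8) = 25.3 J/K.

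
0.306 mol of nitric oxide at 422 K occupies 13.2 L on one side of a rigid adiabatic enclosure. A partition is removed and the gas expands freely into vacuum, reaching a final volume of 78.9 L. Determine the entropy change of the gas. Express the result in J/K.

No heat is exchanged and no work is done, so the ideal-gas temperature stays constant.
Entropy is a state function; using a reversible isothermal path, ΔS_gas = nR ln(V₂/V₁) = 0.306 × 8.314 × ln(78.9/13.2) = 4.55 J/K.

ΔS_gas = 4.55 J/K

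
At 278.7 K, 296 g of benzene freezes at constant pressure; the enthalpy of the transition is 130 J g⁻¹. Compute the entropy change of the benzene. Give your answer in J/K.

ΔS = -138 J/K

Heat released by the substance: Q = −mL = −296 × 130 = −38480 J.
At constant T, ΔS = Q_rev/T = −38480 / 278.7 = -138 J/K.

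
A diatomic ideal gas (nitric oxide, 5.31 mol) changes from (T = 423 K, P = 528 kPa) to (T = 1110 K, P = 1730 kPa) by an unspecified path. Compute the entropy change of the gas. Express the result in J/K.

ΔS = nC_p ln(T₂/T₁) − nR ln(P₂/P₁), with C_p = 7R/2 = 29.1 J mol⁻¹ K⁻¹ for a diatomic ideal gas.
ΔS = 5.31 × [29.1 × ln(1110/423) − 8.314 × ln(1730/528)] = 96.7 J/K.

ΔS = 96.7 J/K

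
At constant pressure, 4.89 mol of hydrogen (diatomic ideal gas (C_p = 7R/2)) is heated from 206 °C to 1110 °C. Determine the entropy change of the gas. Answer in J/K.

ΔS = 151 J/K

In kelvin: T₁ = 479.15 K, T₂ = 1383.15 K. At constant pressure, ΔS = nC_p ln(T₂/T₁) with C_p = 7R/2 = 29.1 J mol⁻¹ K⁻¹.
ΔS = 4.89 × 29.1 × ln(1383.15/479.15) = 151 J/K.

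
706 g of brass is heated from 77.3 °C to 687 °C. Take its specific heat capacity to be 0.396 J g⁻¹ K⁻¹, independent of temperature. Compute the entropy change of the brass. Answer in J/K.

In kelvin: T₁ = 350.45 K, T₂ = 960.15 K. ΔS = ∫dQ_rev/T = m c ln(T₂/T₁) = 706 × 0.396 × ln(960.15/350.45) = 282 J/K.

ΔS = 282 J/K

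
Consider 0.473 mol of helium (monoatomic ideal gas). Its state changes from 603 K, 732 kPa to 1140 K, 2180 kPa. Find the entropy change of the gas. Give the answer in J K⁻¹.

ΔS = 1.97 J/K

ΔS = nC_p ln(T₂/T₁) − nR ln(P₂/P₁), with C_p = 5R/2 = 20.79 J mol⁻¹ K⁻¹ for a monoatomic ideal gas.
ΔS = 0.473 × [20.79 × ln(1140/603) − 8.314 × ln(2180/732)] = 1.97 J/K.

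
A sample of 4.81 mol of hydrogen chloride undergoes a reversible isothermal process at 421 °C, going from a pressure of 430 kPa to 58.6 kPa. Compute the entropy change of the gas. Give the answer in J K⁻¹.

For an isothermal ideal gas ΔS_gas = nR ln(P₁/P₂) = 4.81 × 8.314 × ln(430/58.6) = 79.7 J/K.

ΔS_gas = 79.7 J/K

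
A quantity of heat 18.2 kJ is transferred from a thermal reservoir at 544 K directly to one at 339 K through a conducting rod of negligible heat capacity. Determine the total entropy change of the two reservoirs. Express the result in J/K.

ΔS_hot = −Q/T_H = −18200/544 = -33.46 J/K and ΔS_cold = +Q/T_C = 18200/339 = 53.69 J/K.
ΔS_total = -33.46 + 53.69 = 20.2 J/K, positive as the second law requires.

ΔS_total = 20.2 J/K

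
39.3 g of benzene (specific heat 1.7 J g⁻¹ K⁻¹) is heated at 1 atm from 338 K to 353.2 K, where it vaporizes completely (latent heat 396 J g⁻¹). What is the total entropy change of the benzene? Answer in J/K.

Warming step: ΔS₁ = m c ln(T_tr/T_i) = 39.3 × 1.7 × ln(353.2/338) = 2.939 J/K.
Phase change: ΔS₂ = +mL/T_tr = 39.3 × 396 / 353.2 = 44.06 J/K.
ΔS_total = (2.939) + (44.06) = 47 J/K.

ΔS = 47 J/K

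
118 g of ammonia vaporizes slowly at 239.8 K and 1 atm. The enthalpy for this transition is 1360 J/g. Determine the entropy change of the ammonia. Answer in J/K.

Heat absorbed by the substance: Q = mL = 118 × 1360 = 160480 J.
At constant T, ΔS = Q_rev/T = 160480 / 239.8 = 669 J/K.

ΔS = 669 J/K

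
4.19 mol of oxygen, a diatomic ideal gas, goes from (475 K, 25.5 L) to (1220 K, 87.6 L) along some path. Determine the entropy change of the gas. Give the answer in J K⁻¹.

Entropy is a state function: ΔS = nC_V ln(T₂/T₁) + nR ln(V₂/V₁), with C_V = 5R/2 = 20.79 J mol⁻¹ K⁻¹ for a diatomic ideal gas.
ΔS = 4.19 × [20.79 × ln(1220/475) + 8.314 × ln(87.6/25.5)] = 125 J/K.

ΔS = 125 J/K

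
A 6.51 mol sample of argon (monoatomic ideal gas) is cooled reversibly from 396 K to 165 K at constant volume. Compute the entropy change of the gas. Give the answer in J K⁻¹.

ΔS = -71.1 J/K

At constant volume, ΔS = nC_V ln(T₂/T₁) with C_V = 3R/2 = 12.47 J mol⁻¹ K⁻¹.
ΔS = 6.51 × 12.47 × ln(165/396) = -71.1 J/K.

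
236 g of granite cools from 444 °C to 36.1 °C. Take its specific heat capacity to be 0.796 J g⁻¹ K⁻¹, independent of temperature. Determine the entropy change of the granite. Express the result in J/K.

In kelvin: T₁ = 717.15 K, T₂ = 309.25 K. ΔS = ∫dQ_rev/T = m c ln(T₂/T₁) = 236 × 0.796 × ln(309.25/717.15) = -158 J/K.

ΔS = -158 J/K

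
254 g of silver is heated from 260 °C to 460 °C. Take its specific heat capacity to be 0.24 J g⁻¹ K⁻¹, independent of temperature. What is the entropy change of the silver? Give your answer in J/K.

In kelvin: T₁ = 533.15 K, T₂ = 733.15 K. ΔS = ∫dQ_rev/T = m c ln(T₂/T₁) = 254 × 0.24 × ln(733.15/533.15) = 19.4 J/K.

ΔS = 19.4 J/K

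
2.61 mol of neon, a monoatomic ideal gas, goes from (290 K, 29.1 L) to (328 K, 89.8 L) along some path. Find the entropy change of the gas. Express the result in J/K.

ΔS = 28.5 J/K

Entropy is a state function: ΔS = nC_V ln(T₂/T₁) + nR ln(V₂/V₁), with C_V = 3R/2 = 12.47 J mol⁻¹ K⁻¹ for a monoatomic ideal gas.
ΔS = 2.61 × [12.47 × ln(328/290) + 8.314 × ln(89.8/29.1)] = 28.5 J/K.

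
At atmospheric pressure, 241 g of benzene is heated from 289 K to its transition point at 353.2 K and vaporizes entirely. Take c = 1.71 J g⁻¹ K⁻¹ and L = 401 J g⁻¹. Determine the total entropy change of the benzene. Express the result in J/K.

Warming step: ΔS₁ = m c ln(T_tr/T_i) = 241 × 1.71 × ln(353.2/289) = 82.67 J/K.
Phase change: ΔS₂ = +mL/T_tr = 241 × 401 / 353.2 = 273.6 J/K.
ΔS_total = (82.67) + (273.6) = 356 J/K.

ΔS = 356 J/K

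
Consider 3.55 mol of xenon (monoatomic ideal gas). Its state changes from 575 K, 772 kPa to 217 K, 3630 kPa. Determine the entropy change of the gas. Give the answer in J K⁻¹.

ΔS = nC_p ln(T₂/T₁) − nR ln(P₂/P₁), with C_p = 5R/2 = 20.79 J mol⁻¹ K⁻¹ for a monoatomic ideal gas.
ΔS = 3.55 × [20.79 × ln(217/575) − 8.314 × ln(3630/772)] = -118 J/K.

ΔS = -118 J/K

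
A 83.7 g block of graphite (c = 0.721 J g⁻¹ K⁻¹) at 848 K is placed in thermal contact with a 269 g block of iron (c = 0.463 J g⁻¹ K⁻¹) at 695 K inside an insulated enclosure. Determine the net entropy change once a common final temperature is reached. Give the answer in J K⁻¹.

ΔS_total = 0.822 J/K

Energy balance: T_f = (m₁c₁T₁ + m₂c₂T₂)/(m₁c₁ + m₂c₂) = 744.94 K.
ΔS₁ = m₁c₁ ln(T_f/T₁) = 60.3477 × ln(744.94/848) = -7.82 J/K.
ΔS₂ = m₂c₂ ln(T_f/T₂) = 124.547 × ln(744.94/695) = 8.642 J/K.
ΔS_total = -7.82 + 8.642 = 0.822 J/K.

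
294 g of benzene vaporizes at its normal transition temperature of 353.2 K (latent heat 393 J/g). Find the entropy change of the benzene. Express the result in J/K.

ΔS = 327 J/K

Heat absorbed by the substance: Q = mL = 294 × 393 = 115542 J.
At constant T, ΔS = Q_rev/T = 115542 / 353.2 = 327 J/K.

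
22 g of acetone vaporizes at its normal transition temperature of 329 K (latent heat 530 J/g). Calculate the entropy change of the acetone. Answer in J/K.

ΔS = 35.4 J/K

Heat absorbed by the substance: Q = mL = 22 × 530 = 11660 J.
At constant T, ΔS = Q_rev/T = 11660 / 329 = 35.4 J/K.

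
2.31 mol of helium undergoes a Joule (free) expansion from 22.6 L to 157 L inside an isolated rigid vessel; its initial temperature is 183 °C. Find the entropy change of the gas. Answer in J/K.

ΔS_gas = 37.2 J/K

For an ideal gas in free expansion Q = 0 and W = 0, so T is unchanged.
Entropy is a state function; using a reversible isothermal path, ΔS_gas = nR ln(V₂/V₁) = 2.31 × 8.314 × ln(157/22.6) = 37.2 J/K.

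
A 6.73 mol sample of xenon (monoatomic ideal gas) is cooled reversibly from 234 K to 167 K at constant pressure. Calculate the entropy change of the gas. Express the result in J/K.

At constant pressure, ΔS = nC_p ln(T₂/T₁) with C_p = 5R/2 = 20.79 J mol⁻¹ K⁻¹.
ΔS = 6.73 × 20.79 × ln(167/234) = -47.2 J/K.

ΔS = -47.2 J/K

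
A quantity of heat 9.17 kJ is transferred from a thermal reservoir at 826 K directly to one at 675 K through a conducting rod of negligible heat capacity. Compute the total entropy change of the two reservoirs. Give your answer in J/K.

ΔS_total = 2.48 J/K

ΔS_hot = −Q/T_H = −9170/826 = -11.102 J/K and ΔS_cold = +Q/T_C = 9170/675 = 13.585 J/K.
ΔS_total = -11.102 + 13.585 = 2.48 J/K, positive as the second law requires.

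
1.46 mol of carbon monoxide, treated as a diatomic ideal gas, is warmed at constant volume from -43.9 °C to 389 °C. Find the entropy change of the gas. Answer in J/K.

In kelvin: T₁ = 229.25 K, T₂ = 662.15 K. At constant volume, ΔS = nC_V ln(T₂/T₁) with C_V = 5R/2 = 20.79 J mol⁻¹ K⁻¹.
ΔS = 1.46 × 20.79 × ln(662.15/229.25) = 32.2 J/K.

ΔS = 32.2 J/K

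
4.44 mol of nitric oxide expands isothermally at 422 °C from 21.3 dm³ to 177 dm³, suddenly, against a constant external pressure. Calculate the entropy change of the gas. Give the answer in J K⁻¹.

ΔS_gas = 78.2 J/K

Entropy is a state function, so ΔS_gas depends only on the end states.
For an isothermal ideal gas ΔS_gas = nR ln(V₂/V₁) = 4.44 × 8.314 × ln(177/21.3) = 78.2 J/K.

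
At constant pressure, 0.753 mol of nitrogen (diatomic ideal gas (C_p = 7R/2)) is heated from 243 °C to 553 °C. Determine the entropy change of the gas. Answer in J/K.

ΔS = 10.3 J/K

In kelvin: T₁ = 516.15 K, T₂ = 826.15 K. At constant pressure, ΔS = nC_p ln(T₂/T₁) with C_p = 7R/2 = 29.1 J mol⁻¹ K⁻¹.
ΔS = 0.753 × 29.1 × ln(826.15/516.15) = 10.3 J/K.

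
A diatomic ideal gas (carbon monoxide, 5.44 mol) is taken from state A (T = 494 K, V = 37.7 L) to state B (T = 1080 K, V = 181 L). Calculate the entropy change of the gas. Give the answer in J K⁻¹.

ΔS = 159 J/K

Entropy is a state function: ΔS = nC_V ln(T₂/T₁) + nR ln(V₂/V₁), with C_V = 5R/2 = 20.79 J mol⁻¹ K⁻¹ for a diatomic ideal gas.
ΔS = 5.44 × [20.79 × ln(1080/494) + 8.314 × ln(181/37.7)] = 159 J/K.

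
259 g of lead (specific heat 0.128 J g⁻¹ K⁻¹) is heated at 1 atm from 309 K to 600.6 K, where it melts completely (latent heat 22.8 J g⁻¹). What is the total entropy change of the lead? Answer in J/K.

ΔS = 31.9 J/K

Warming step: ΔS₁ = m c ln(T_tr/T_i) = 259 × 0.128 × ln(600.6/309) = 22.03 J/K.
Phase change: ΔS₂ = +mL/T_tr = 259 × 22.8 / 600.6 = 9.832 J/K.
ΔS_total = (22.03) + (9.832) = 31.9 J/K.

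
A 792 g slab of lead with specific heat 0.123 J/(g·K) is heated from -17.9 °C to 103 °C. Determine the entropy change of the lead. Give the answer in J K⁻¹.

In kelvin: T₁ = 255.25 K, T₂ = 376.15 K. ΔS = ∫dQ_rev/T = m c ln(T₂/T₁) = 792 × 0.123 × ln(376.15/255.25) = 37.8 J/K.

ΔS = 37.8 J/K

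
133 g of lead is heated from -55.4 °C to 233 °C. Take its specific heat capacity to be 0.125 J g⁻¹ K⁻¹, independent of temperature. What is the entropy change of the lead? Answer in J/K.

In kelvin: T₁ = 217.75 K, T₂ = 506.15 K. ΔS = ∫dQ_rev/T = m c ln(T₂/T₁) = 133 × 0.125 × ln(506.15/217.75) = 14 J/K.

ΔS = 14 J/K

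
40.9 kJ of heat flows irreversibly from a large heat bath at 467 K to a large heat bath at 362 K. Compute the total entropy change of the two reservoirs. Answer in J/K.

ΔS_total = 25.4 J/K

ΔS_hot = −Q/T_H = −40900/467 = -87.58 J/K and ΔS_cold = +Q/T_C = 40900/362 = 113 J/K.
ΔS_total = -87.58 + 113 = 25.4 J/K, positive as the second law requires.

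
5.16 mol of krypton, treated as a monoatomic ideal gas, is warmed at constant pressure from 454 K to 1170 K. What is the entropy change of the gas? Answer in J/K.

At constant pressure, ΔS = nC_p ln(T₂/T₁) with C_p = 5R/2 = 20.79 J mol⁻¹ K⁻¹.
ΔS = 5.16 × 20.79 × ln(1170/454) = 102 J/K.

ΔS = 102 J/K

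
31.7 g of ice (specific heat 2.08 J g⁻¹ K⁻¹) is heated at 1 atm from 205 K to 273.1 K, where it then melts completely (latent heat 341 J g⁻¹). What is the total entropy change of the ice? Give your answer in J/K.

Warming step: ΔS₁ = m c ln(T_tr/T_i) = 31.7 × 2.08 × ln(273.1/205) = 18.91 J/K.
Phase change: ΔS₂ = +mL/T_tr = 31.7 × 341 / 273.1 = 39.58 J/K.
ΔS_total = (18.91) + (39.58) = 58.5 J/K.

ΔS = 58.5 J/K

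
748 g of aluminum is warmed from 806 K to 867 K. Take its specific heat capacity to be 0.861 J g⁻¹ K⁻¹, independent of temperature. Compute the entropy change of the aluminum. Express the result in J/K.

ΔS = ∫dQ_rev/T = m c ln(T₂/T₁) = 748 × 0.861 × ln(867/806) = 47 J/K.

ΔS = 47 J/K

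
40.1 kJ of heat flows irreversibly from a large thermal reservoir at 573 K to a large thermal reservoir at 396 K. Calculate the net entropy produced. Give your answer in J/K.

ΔS_total = 31.3 J/K

ΔS_hot = −Q/T_H = −40100/573 = -69.98 J/K and ΔS_cold = +Q/T_C = 40100/396 = 101.3 J/K.
ΔS_total = -69.98 + 101.3 = 31.3 J/K, positive as the second law requires.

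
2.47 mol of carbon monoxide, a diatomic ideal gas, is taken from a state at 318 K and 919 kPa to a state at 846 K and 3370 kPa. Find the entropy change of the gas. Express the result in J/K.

ΔS = nC_p ln(T₂/T₁) − nR ln(P₂/P₁), with C_p = 7R/2 = 29.1 J mol⁻¹ K⁻¹ for a diatomic ideal gas.
ΔS = 2.47 × [29.1 × ln(846/318) − 8.314 × ln(3370/919)] = 43.6 J/K.

ΔS = 43.6 J/K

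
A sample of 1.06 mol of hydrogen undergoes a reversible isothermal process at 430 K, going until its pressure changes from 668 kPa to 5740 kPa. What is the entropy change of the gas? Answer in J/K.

For an isothermal ideal gas ΔS_gas = nR ln(P₁/P₂) = 1.06 × 8.314 × ln(668/5740) = -19 J/K.

ΔS_gas = -19 J/K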